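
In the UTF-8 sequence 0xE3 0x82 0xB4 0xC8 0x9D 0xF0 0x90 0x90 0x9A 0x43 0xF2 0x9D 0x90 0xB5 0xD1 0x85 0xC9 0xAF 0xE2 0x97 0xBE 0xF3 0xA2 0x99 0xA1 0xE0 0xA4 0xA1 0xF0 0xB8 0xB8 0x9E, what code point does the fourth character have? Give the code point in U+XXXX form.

Offset 0: leading byte 0xE3 = 11100011 → 3-byte char #1 = E3 82 B4.
Offset 3: leading byte 0xC8 = 11001000 → 2-byte char #2 = C8 9D.
Offset 5: leading byte 0xF0 = 11110000 → 4-byte char #3 = F0 90 90 9A.
Offset 9: leading byte 0x43 = 01000011 → 1-byte char #4 = 43.
Leading byte 0x43 = 01000011 matches 0xxxxxxx → 1-byte sequence.
Byte 1: 0x43 = 01000011, payload 1000011 (7 bits).
Concatenate: 1000011 = 0x43 (7 bits → U+0043).

U+0043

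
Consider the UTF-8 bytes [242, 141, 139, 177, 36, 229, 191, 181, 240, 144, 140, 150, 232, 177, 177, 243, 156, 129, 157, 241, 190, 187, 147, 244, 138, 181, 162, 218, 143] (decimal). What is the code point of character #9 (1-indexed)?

Offset 0: leading byte 0xF2 = 11110010 → 4-byte char #1 = F2 8D 8B B1.
Offset 4: leading byte 0x24 = 00100100 → 1-byte char #2 = 24.
Offset 5: leading byte 0xE5 = 11100101 → 3-byte char #3 = E5 BF B5.
Offset 8: leading byte 0xF0 = 11110000 → 4-byte char #4 = F0 90 8C 96.
Offset 12: leading byte 0xE8 = 11101000 → 3-byte char #5 = E8 B1 B1.
Offset 15: leading byte 0xF3 = 11110011 → 4-byte char #6 = F3 9C 81 9D.
Offset 19: leading byte 0xF1 = 11110001 → 4-byte char #7 = F1 BE BB 93.
Offset 23: leading byte 0xF4 = 11110100 → 4-byte char #8 = F4 8A B5 A2.
Offset 27: leading byte 0xDA = 11011010 → 2-byte char #9 = DA 8F.
Leading byte 0xDA = 11011010 matches 110xxxxx → 2-byte sequence.
Byte 1: 0xDA = 11011010, payload 11010 (5 bits).
Byte 2: 0x8F = 10001111 (10xxxxxx ✓), payload 001111.
Concatenate: 11010001111 = 0x68F (11 bits → U+068F).

U+068F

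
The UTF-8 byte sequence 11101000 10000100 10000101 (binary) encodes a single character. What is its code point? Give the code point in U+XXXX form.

U+8105

Leading byte 0xE8 = 11101000 matches 1110xxxx → 3-byte sequence.
Byte 1: 0xE8 = 11101000, payload 1000 (4 bits).
Byte 2: 0x84 = 10000100 (10xxxxxx ✓), payload 000100.
Byte 3: 0x85 = 10000101 (10xxxxxx ✓), payload 000101.
Concatenate: 1000000100000101 = 0x8105 (16 bits → U+8105).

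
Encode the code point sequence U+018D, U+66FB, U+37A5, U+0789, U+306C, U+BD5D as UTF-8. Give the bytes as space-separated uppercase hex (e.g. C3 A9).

C6 8D E6 9B BB E3 9E A5 DE 89 E3 81 AC EB B5 9D

U+018D: 2-byte form → C6 8D.
U+66FB: 3-byte form → E6 9B BB.
U+37A5: 3-byte form → E3 9E A5.
U+0789: 2-byte form → DE 89.
U+306C: 3-byte form → E3 81 AC.
U+BD5D: 3-byte form → EB B5 9D.
Concatenated (16 bytes): C6 8D E6 9B BB E3 9E A5 DE 89 E3 81 AC EB B5 9D.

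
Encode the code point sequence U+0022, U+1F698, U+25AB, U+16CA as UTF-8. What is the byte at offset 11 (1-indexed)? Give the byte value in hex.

0x8A

1-indexed offset 11 is 0-indexed offset 10.
U+0022 → 1-byte form 22 at offsets 0–0.
U+1F698 → 4-byte form F0 9F 9A 98 at offsets 1–4.
U+25AB → 3-byte form E2 96 AB at offsets 5–7.
U+16CA → 3-byte form E1 9B 8A at offsets 8–10.
Offset 10 falls in char 4's range; it's byte 3 of E1 9B 8A = 0x8A.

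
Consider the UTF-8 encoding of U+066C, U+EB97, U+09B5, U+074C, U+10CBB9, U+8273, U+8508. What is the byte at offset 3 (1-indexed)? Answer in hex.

1-indexed offset 3 is 0-indexed offset 2.
U+066C → 2-byte form D9 AC at offsets 0–1.
U+EB97 → 3-byte form EE AE 97 at offsets 2–4.
Offset 2 falls in char 2's range; it's byte 1 of EE AE 97 = 0xEE.

0xEE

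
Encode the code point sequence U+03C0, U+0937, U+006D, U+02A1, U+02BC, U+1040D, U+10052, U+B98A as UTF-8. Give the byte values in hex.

U+03C0: 2-byte form → CF 80.
U+0937: 3-byte form → E0 A4 B7.
U+006D: 1-byte form → 6D.
U+02A1: 2-byte form → CA A1.
U+02BC: 2-byte form → CA BC.
U+1040D: 4-byte form → F0 90 90 8D.
U+10052: 4-byte form → F0 90 81 92.
U+B98A: 3-byte form → EB A6 8A.
Concatenated (21 bytes): CF 80 E0 A4 B7 6D CA A1 CA BC F0 90 90 8D F0 90 81 92 EB A6 8A.

CF 80 E0 A4 B7 6D CA A1 CA BC F0 90 90 8D F0 90 81 92 EB A6 8A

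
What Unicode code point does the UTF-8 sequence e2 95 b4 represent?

U+2574

Leading byte 0xE2 = 11100010 matches 1110xxxx → 3-byte sequence.
Byte 1: 0xE2 = 11100010, payload 0010 (4 bits).
Byte 2: 0x95 = 10010101 (10xxxxxx ✓), payload 010101.
Byte 3: 0xB4 = 10110100 (10xxxxxx ✓), payload 110100.
Concatenate: 0010010101110100 = 0x2574 (16 bits → U+2574).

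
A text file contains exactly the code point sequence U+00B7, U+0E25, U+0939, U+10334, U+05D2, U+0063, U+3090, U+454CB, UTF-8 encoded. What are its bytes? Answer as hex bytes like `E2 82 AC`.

C2 B7 E0 B8 A5 E0 A4 B9 F0 90 8C B4 D7 92 63 E3 82 90 F1 85 93 8B

U+00B7: 2-byte form → C2 B7.
U+0E25: 3-byte form → E0 B8 A5.
U+0939: 3-byte form → E0 A4 B9.
U+10334: 4-byte form → F0 90 8C B4.
U+05D2: 2-byte form → D7 92.
U+0063: 1-byte form → 63.
U+3090: 3-byte form → E3 82 90.
U+454CB: 4-byte form → F1 85 93 8B.
Concatenated (22 bytes): C2 B7 E0 B8 A5 E0 A4 B9 F0 90 8C B4 D7 92 63 E3 82 90 F1 85 93 8B.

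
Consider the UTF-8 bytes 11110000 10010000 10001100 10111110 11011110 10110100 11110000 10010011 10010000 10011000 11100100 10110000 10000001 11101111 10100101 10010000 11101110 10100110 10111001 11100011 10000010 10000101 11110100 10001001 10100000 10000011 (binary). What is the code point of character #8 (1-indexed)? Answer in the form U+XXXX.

Offset 0: leading byte 0xF0 = 11110000 → 4-byte char #1 = F0 90 8C BE.
Offset 4: leading byte 0xDE = 11011110 → 2-byte char #2 = DE B4.
Offset 6: leading byte 0xF0 = 11110000 → 4-byte char #3 = F0 93 90 98.
Offset 10: leading byte 0xE4 = 11100100 → 3-byte char #4 = E4 B0 81.
Offset 13: leading byte 0xEF = 11101111 → 3-byte char #5 = EF A5 90.
Offset 16: leading byte 0xEE = 11101110 → 3-byte char #6 = EE A6 B9.
Offset 19: leading byte 0xE3 = 11100011 → 3-byte char #7 = E3 82 85.
Offset 22: leading byte 0xF4 = 11110100 → 4-byte char #8 = F4 89 A0 83.
Leading byte 0xF4 = 11110100 matches 11110xxx → 4-byte sequence.
Byte 1: 0xF4 = 11110100, payload 100 (3 bits).
Byte 2: 0x89 = 10001001 (10xxxxxx ✓), payload 001001.
Byte 3: 0xA0 = 10100000 (10xxxxxx ✓), payload 100000.
Byte 4: 0x83 = 10000011 (10xxxxxx ✓), payload 000011.
Concatenate: 100001001100000000011 = 0x109803 (21 bits → U+109803).

U+109803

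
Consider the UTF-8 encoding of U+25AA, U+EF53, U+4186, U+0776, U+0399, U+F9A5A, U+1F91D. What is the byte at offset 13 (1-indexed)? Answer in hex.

0x99

1-indexed offset 13 is 0-indexed offset 12.
U+25AA → 3-byte form E2 96 AA at offsets 0–2.
U+EF53 → 3-byte form EE BD 93 at offsets 3–5.
U+4186 → 3-byte form E4 86 86 at offsets 6–8.
U+0776 → 2-byte form DD B6 at offsets 9–10.
U+0399 → 2-byte form CE 99 at offsets 11–12.
Offset 12 falls in char 5's range; it's byte 2 of CE 99 = 0x99.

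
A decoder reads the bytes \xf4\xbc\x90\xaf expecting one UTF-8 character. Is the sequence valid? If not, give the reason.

invalid (encodes a value above U+10FFFF)

Leading byte 0xF4 = 11110100 → 4-byte form.
Payload = 0x13C42F, which exceeds U+10FFFF, the maximum Unicode code point. (Leading bytes F5–FF, or F4 followed by ≥ 0x90, are invalid.)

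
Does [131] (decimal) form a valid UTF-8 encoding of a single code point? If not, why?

Byte 0x83 = 10000011 has the form 10xxxxxx — a continuation byte — but there is no preceding leading byte.

invalid (continuation byte with no leading byte)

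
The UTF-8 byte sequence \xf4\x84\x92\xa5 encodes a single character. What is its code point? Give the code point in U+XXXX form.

U+1044A5

Leading byte 0xF4 = 11110100 matches 11110xxx → 4-byte sequence.
Byte 1: 0xF4 = 11110100, payload 100 (3 bits).
Byte 2: 0x84 = 10000100 (10xxxxxx ✓), payload 000100.
Byte 3: 0x92 = 10010010 (10xxxxxx ✓), payload 010010.
Byte 4: 0xA5 = 10100101 (10xxxxxx ✓), payload 100101.
Concatenate: 100000100010010100101 = 0x1044A5 (21 bits → U+1044A5).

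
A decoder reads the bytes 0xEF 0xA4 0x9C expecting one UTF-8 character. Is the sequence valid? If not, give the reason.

Leading byte 0xEF = 11101111 → 3-byte form.
Continuation bytes 0xA4=10100100, 0x9C=10011100 all match 10xxxxxx.
Decoded value 0xF91C is ≥ 0x800 (shortest form) and not a surrogate.

valid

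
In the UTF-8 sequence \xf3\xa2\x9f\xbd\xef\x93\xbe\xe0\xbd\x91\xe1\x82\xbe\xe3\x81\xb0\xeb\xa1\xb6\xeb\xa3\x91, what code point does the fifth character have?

Offset 0: leading byte 0xF3 = 11110011 → 4-byte char #1 = F3 A2 9F BD.
Offset 4: leading byte 0xEF = 11101111 → 3-byte char #2 = EF 93 BE.
Offset 7: leading byte 0xE0 = 11100000 → 3-byte char #3 = E0 BD 91.
Offset 10: leading byte 0xE1 = 11100001 → 3-byte char #4 = E1 82 BE.
Offset 13: leading byte 0xE3 = 11100011 → 3-byte char #5 = E3 81 B0.
Leading byte 0xE3 = 11100011 matches 1110xxxx → 3-byte sequence.
Byte 1: 0xE3 = 11100011, payload 0011 (4 bits).
Byte 2: 0x81 = 10000001 (10xxxxxx ✓), payload 000001.
Byte 3: 0xB0 = 10110000 (10xxxxxx ✓), payload 110000.
Concatenate: 0011000001110000 = 0x3070 (16 bits → U+3070).

U+3070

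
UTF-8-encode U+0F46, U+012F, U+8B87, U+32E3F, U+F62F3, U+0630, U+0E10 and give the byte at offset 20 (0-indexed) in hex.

0x90

U+0F46 → 3-byte form E0 BD 86 at offsets 0–2.
U+012F → 2-byte form C4 AF at offsets 3–4.
U+8B87 → 3-byte form E8 AE 87 at offsets 5–7.
U+32E3F → 4-byte form F0 B2 B8 BF at offsets 8–11.
U+F62F3 → 4-byte form F3 B6 8B B3 at offsets 12–15.
U+0630 → 2-byte form D8 B0 at offsets 16–17.
U+0E10 → 3-byte form E0 B8 90 at offsets 18–20.
Offset 20 falls in char 7's range; it's byte 3 of E0 B8 90 = 0x90.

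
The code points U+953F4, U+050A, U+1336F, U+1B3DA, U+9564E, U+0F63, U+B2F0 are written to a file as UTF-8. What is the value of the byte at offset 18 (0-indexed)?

U+953F4 → 4-byte form F2 95 8F B4 at offsets 0–3.
U+050A → 2-byte form D4 8A at offsets 4–5.
U+1336F → 4-byte form F0 93 8D AF at offsets 6–9.
U+1B3DA → 4-byte form F0 9B 8F 9A at offsets 10–13.
U+9564E → 4-byte form F2 95 99 8E at offsets 14–17.
U+0F63 → 3-byte form E0 BD A3 at offsets 18–20.
Offset 18 falls in char 6's range; it's byte 1 of E0 BD A3 = 0xE0.

0xE0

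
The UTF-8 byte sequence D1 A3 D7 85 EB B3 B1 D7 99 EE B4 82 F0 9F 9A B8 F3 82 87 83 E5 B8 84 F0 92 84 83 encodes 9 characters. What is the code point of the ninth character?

U+12103

Offset 0: leading byte 0xD1 = 11010001 → 2-byte char #1 = D1 A3.
Offset 2: leading byte 0xD7 = 11010111 → 2-byte char #2 = D7 85.
Offset 4: leading byte 0xEB = 11101011 → 3-byte char #3 = EB B3 B1.
Offset 7: leading byte 0xD7 = 11010111 → 2-byte char #4 = D7 99.
Offset 9: leading byte 0xEE = 11101110 → 3-byte char #5 = EE B4 82.
Offset 12: leading byte 0xF0 = 11110000 → 4-byte char #6 = F0 9F 9A B8.
Offset 16: leading byte 0xF3 = 11110011 → 4-byte char #7 = F3 82 87 83.
Offset 20: leading byte 0xE5 = 11100101 → 3-byte char #8 = E5 B8 84.
Offset 23: leading byte 0xF0 = 11110000 → 4-byte char #9 = F0 92 84 83.
Leading byte 0xF0 = 11110000 matches 11110xxx → 4-byte sequence.
Byte 1: 0xF0 = 11110000, payload 000 (3 bits).
Byte 2: 0x92 = 10010010 (10xxxxxx ✓), payload 010010.
Byte 3: 0x84 = 10000100 (10xxxxxx ✓), payload 000100.
Byte 4: 0x83 = 10000011 (10xxxxxx ✓), payload 000011.
Concatenate: 000010010000100000011 = 0x12103 (21 bits → U+12103).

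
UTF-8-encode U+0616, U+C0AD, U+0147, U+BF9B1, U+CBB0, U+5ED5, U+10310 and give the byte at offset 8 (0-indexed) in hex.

0xBF

U+0616 → 2-byte form D8 96 at offsets 0–1.
U+C0AD → 3-byte form EC 82 AD at offsets 2–4.
U+0147 → 2-byte form C5 87 at offsets 5–6.
U+BF9B1 → 4-byte form F2 BF A6 B1 at offsets 7–10.
Offset 8 falls in char 4's range; it's byte 2 of F2 BF A6 B1 = 0xBF.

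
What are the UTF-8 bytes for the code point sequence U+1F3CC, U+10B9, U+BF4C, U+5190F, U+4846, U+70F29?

U+1F3CC: 4-byte form → F0 9F 8F 8C.
U+10B9: 3-byte form → E1 82 B9.
U+BF4C: 3-byte form → EB BD 8C.
U+5190F: 4-byte form → F1 91 A4 8F.
U+4846: 3-byte form → E4 A1 86.
U+70F29: 4-byte form → F1 B0 BC A9.
Concatenated (21 bytes): F0 9F 8F 8C E1 82 B9 EB BD 8C F1 91 A4 8F E4 A1 86 F1 B0 BC A9.

F0 9F 8F 8C E1 82 B9 EB BD 8C F1 91 A4 8F E4 A1 86 F1 B0 BC A9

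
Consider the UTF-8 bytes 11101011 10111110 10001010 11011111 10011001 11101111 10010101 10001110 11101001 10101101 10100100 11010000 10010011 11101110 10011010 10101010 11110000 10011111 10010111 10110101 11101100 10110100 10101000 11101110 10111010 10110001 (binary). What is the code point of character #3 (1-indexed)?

U+F54E

Offset 0: leading byte 0xEB = 11101011 → 3-byte char #1 = EB BE 8A.
Offset 3: leading byte 0xDF = 11011111 → 2-byte char #2 = DF 99.
Offset 5: leading byte 0xEF = 11101111 → 3-byte char #3 = EF 95 8E.
Leading byte 0xEF = 11101111 matches 1110xxxx → 3-byte sequence.
Byte 1: 0xEF = 11101111, payload 1111 (4 bits).
Byte 2: 0x95 = 10010101 (10xxxxxx ✓), payload 010101.
Byte 3: 0x8E = 10001110 (10xxxxxx ✓), payload 001110.
Concatenate: 1111010101001110 = 0xF54E (16 bits → U+F54E).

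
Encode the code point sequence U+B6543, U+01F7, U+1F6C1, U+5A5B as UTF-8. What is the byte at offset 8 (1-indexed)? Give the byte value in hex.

0x9F

1-indexed offset 8 is 0-indexed offset 7.
U+B6543 → 4-byte form F2 B6 95 83 at offsets 0–3.
U+01F7 → 2-byte form C7 B7 at offsets 4–5.
U+1F6C1 → 4-byte form F0 9F 9B 81 at offsets 6–9.
Offset 7 falls in char 3's range; it's byte 2 of F0 9F 9B 81 = 0x9F.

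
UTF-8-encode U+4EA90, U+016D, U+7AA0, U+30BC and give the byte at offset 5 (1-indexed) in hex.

1-indexed offset 5 is 0-indexed offset 4.
U+4EA90 → 4-byte form F1 8E AA 90 at offsets 0–3.
U+016D → 2-byte form C5 AD at offsets 4–5.
Offset 4 falls in char 2's range; it's byte 1 of C5 AD = 0xC5.

0xC5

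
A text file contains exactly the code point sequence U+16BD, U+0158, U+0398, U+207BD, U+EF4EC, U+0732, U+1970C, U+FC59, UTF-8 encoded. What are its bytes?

U+16BD: 3-byte form → E1 9A BD.
U+0158: 2-byte form → C5 98.
U+0398: 2-byte form → CE 98.
U+207BD: 4-byte form → F0 A0 9E BD.
U+EF4EC: 4-byte form → F3 AF 93 AC.
U+0732: 2-byte form → DC B2.
U+1970C: 4-byte form → F0 99 9C 8C.
U+FC59: 3-byte form → EF B1 99.
Concatenated (24 bytes): E1 9A BD C5 98 CE 98 F0 A0 9E BD F3 AF 93 AC DC B2 F0 99 9C 8C EF B1 99.

E1 9A BD C5 98 CE 98 F0 A0 9E BD F3 AF 93 AC DC B2 F0 99 9C 8C EF B1 99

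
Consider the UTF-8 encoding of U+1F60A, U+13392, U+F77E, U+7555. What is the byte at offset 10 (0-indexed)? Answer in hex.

U+1F60A → 4-byte form F0 9F 98 8A at offsets 0–3.
U+13392 → 4-byte form F0 93 8E 92 at offsets 4–7.
U+F77E → 3-byte form EF 9D BE at offsets 8–10.
Offset 10 falls in char 3's range; it's byte 3 of EF 9D BE = 0xBE.

0xBE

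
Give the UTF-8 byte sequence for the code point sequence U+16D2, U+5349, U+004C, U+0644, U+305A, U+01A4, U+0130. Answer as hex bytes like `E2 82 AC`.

E1 9B 92 E5 8D 89 4C D9 84 E3 81 9A C6 A4 C4 B0

U+16D2: 3-byte form → E1 9B 92.
U+5349: 3-byte form → E5 8D 89.
U+004C: 1-byte form → 4C.
U+0644: 2-byte form → D9 84.
U+305A: 3-byte form → E3 81 9A.
U+01A4: 2-byte form → C6 A4.
U+0130: 2-byte form → C4 B0.
Concatenated (16 bytes): E1 9B 92 E5 8D 89 4C D9 84 E3 81 9A C6 A4 C4 B0.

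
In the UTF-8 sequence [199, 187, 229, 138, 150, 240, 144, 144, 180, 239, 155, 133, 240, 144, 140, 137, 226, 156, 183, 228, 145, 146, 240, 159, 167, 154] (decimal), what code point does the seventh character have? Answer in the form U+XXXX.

Offset 0: leading byte 0xC7 = 11000111 → 2-byte char #1 = C7 BB.
Offset 2: leading byte 0xE5 = 11100101 → 3-byte char #2 = E5 8A 96.
Offset 5: leading byte 0xF0 = 11110000 → 4-byte char #3 = F0 90 90 B4.
Offset 9: leading byte 0xEF = 11101111 → 3-byte char #4 = EF 9B 85.
Offset 12: leading byte 0xF0 = 11110000 → 4-byte char #5 = F0 90 8C 89.
Offset 16: leading byte 0xE2 = 11100010 → 3-byte char #6 = E2 9C B7.
Offset 19: leading byte 0xE4 = 11100100 → 3-byte char #7 = E4 91 92.
Leading byte 0xE4 = 11100100 matches 1110xxxx → 3-byte sequence.
Byte 1: 0xE4 = 11100100, payload 0100 (4 bits).
Byte 2: 0x91 = 10010001 (10xxxxxx ✓), payload 010001.
Byte 3: 0x92 = 10010010 (10xxxxxx ✓), payload 010010.
Concatenate: 0100010001010010 = 0x4452 (16 bits → U+4452).

U+4452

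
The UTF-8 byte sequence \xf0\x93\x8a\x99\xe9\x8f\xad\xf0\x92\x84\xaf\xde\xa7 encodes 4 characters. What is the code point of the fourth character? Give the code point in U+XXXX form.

Offset 0: leading byte 0xF0 = 11110000 → 4-byte char #1 = F0 93 8A 99.
Offset 4: leading byte 0xE9 = 11101001 → 3-byte char #2 = E9 8F AD.
Offset 7: leading byte 0xF0 = 11110000 → 4-byte char #3 = F0 92 84 AF.
Offset 11: leading byte 0xDE = 11011110 → 2-byte char #4 = DE A7.
Leading byte 0xDE = 11011110 matches 110xxxxx → 2-byte sequence.
Byte 1: 0xDE = 11011110, payload 11110 (5 bits).
Byte 2: 0xA7 = 10100111 (10xxxxxx ✓), payload 100111.
Concatenate: 11110100111 = 0x7A7 (11 bits → U+07A7).

U+07A7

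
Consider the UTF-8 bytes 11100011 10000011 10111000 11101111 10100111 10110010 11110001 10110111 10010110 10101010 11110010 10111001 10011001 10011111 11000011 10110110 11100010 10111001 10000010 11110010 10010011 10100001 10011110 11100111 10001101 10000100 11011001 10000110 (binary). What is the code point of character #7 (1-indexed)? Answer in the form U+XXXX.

Offset 0: leading byte 0xE3 = 11100011 → 3-byte char #1 = E3 83 B8.
Offset 3: leading byte 0xEF = 11101111 → 3-byte char #2 = EF A7 B2.
Offset 6: leading byte 0xF1 = 11110001 → 4-byte char #3 = F1 B7 96 AA.
Offset 10: leading byte 0xF2 = 11110010 → 4-byte char #4 = F2 B9 99 9F.
Offset 14: leading byte 0xC3 = 11000011 → 2-byte char #5 = C3 B6.
Offset 16: leading byte 0xE2 = 11100010 → 3-byte char #6 = E2 B9 82.
Offset 19: leading byte 0xF2 = 11110010 → 4-byte char #7 = F2 93 A1 9E.
Leading byte 0xF2 = 11110010 matches 11110xxx → 4-byte sequence.
Byte 1: 0xF2 = 11110010, payload 010 (3 bits).
Byte 2: 0x93 = 10010011 (10xxxxxx ✓), payload 010011.
Byte 3: 0xA1 = 10100001 (10xxxxxx ✓), payload 100001.
Byte 4: 0x9E = 10011110 (10xxxxxx ✓), payload 011110.
Concatenate: 010010011100001011110 = 0x9385E (21 bits → U+9385E).

U+9385E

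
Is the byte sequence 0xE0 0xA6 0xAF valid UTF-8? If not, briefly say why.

Leading byte 0xE0 = 11100000 → 3-byte form.
Continuation bytes 0xA6=10100110, 0xAF=10101111 all match 10xxxxxx.
Decoded value 0x9AF is ≥ 0x800 (shortest form) and not a surrogate.

valid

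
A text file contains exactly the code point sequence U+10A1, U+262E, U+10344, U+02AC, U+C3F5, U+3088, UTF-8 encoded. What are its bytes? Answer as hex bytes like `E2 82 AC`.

U+10A1: 3-byte form → E1 82 A1.
U+262E: 3-byte form → E2 98 AE.
U+10344: 4-byte form → F0 90 8D 84.
U+02AC: 2-byte form → CA AC.
U+C3F5: 3-byte form → EC 8F B5.
U+3088: 3-byte form → E3 82 88.
Concatenated (18 bytes): E1 82 A1 E2 98 AE F0 90 8D 84 CA AC EC 8F B5 E3 82 88.

E1 82 A1 E2 98 AE F0 90 8D 84 CA AC EC 8F B5 E3 82 88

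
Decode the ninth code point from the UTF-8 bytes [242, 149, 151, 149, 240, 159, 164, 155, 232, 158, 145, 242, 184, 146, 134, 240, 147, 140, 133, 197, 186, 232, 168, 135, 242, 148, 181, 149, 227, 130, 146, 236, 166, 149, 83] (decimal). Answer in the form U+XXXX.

U+3092

Offset 0: leading byte 0xF2 = 11110010 → 4-byte char #1 = F2 95 97 95.
Offset 4: leading byte 0xF0 = 11110000 → 4-byte char #2 = F0 9F A4 9B.
Offset 8: leading byte 0xE8 = 11101000 → 3-byte char #3 = E8 9E 91.
Offset 11: leading byte 0xF2 = 11110010 → 4-byte char #4 = F2 B8 92 86.
Offset 15: leading byte 0xF0 = 11110000 → 4-byte char #5 = F0 93 8C 85.
Offset 19: leading byte 0xC5 = 11000101 → 2-byte char #6 = C5 BA.
Offset 21: leading byte 0xE8 = 11101000 → 3-byte char #7 = E8 A8 87.
Offset 24: leading byte 0xF2 = 11110010 → 4-byte char #8 = F2 94 B5 95.
Offset 28: leading byte 0xE3 = 11100011 → 3-byte char #9 = E3 82 92.
Leading byte 0xE3 = 11100011 matches 1110xxxx → 3-byte sequence.
Byte 1: 0xE3 = 11100011, payload 0011 (4 bits).
Byte 2: 0x82 = 10000010 (10xxxxxx ✓), payload 000010.
Byte 3: 0x92 = 10010010 (10xxxxxx ✓), payload 010010.
Concatenate: 0011000010010010 = 0x3092 (16 bits → U+3092).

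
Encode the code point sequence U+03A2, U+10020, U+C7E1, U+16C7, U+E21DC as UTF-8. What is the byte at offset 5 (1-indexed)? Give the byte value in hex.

0x80

1-indexed offset 5 is 0-indexed offset 4.
U+03A2 → 2-byte form CE A2 at offsets 0–1.
U+10020 → 4-byte form F0 90 80 A0 at offsets 2–5.
Offset 4 falls in char 2's range; it's byte 3 of F0 90 80 A0 = 0x80.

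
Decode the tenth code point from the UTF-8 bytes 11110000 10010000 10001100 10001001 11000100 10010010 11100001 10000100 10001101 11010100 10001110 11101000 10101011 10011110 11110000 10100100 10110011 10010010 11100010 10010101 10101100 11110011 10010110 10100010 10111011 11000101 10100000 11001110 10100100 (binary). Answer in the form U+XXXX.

U+03A4

Offset 0: leading byte 0xF0 = 11110000 → 4-byte char #1 = F0 90 8C 89.
Offset 4: leading byte 0xC4 = 11000100 → 2-byte char #2 = C4 92.
Offset 6: leading byte 0xE1 = 11100001 → 3-byte char #3 = E1 84 8D.
Offset 9: leading byte 0xD4 = 11010100 → 2-byte char #4 = D4 8E.
Offset 11: leading byte 0xE8 = 11101000 → 3-byte char #5 = E8 AB 9E.
Offset 14: leading byte 0xF0 = 11110000 → 4-byte char #6 = F0 A4 B3 92.
Offset 18: leading byte 0xE2 = 11100010 → 3-byte char #7 = E2 95 AC.
Offset 21: leading byte 0xF3 = 11110011 → 4-byte char #8 = F3 96 A2 BB.
Offset 25: leading byte 0xC5 = 11000101 → 2-byte char #9 = C5 A0.
Offset 27: leading byte 0xCE = 11001110 → 2-byte char #10 = CE A4.
Leading byte 0xCE = 11001110 matches 110xxxxx → 2-byte sequence.
Byte 1: 0xCE = 11001110, payload 01110 (5 bits).
Byte 2: 0xA4 = 10100100 (10xxxxxx ✓), payload 100100.
Concatenate: 01110100100 = 0x3A4 (11 bits → U+03A4).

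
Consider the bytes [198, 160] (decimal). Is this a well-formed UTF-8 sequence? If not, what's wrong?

Leading byte 0xC6 = 11000110 → 2-byte form.
Continuation bytes 0xA0=10100000 all match 10xxxxxx.
Decoded value 0x1A0 is ≥ 0x80 (shortest form) and not a surrogate.

valid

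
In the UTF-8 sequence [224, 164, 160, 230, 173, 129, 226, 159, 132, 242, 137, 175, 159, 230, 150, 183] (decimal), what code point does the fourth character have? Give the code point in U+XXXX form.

U+89BDF

Offset 0: leading byte 0xE0 = 11100000 → 3-byte char #1 = E0 A4 A0.
Offset 3: leading byte 0xE6 = 11100110 → 3-byte char #2 = E6 AD 81.
Offset 6: leading byte 0xE2 = 11100010 → 3-byte char #3 = E2 9F 84.
Offset 9: leading byte 0xF2 = 11110010 → 4-byte char #4 = F2 89 AF 9F.
Leading byte 0xF2 = 11110010 matches 11110xxx → 4-byte sequence.
Byte 1: 0xF2 = 11110010, payload 010 (3 bits).
Byte 2: 0x89 = 10001001 (10xxxxxx ✓), payload 001001.
Byte 3: 0xAF = 10101111 (10xxxxxx ✓), payload 101111.
Byte 4: 0x9F = 10011111 (10xxxxxx ✓), payload 011111.
Concatenate: 010001001101111011111 = 0x89BDF (21 bits → U+89BDF).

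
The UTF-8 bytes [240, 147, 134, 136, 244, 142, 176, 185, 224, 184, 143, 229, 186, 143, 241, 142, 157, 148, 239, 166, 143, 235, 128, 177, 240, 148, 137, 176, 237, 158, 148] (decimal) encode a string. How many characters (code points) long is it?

9

Byte at offset 0: 0xF0 = 11110000 → 4-byte char (#1). Advance 4.
Byte at offset 4: 0xF4 = 11110100 → 4-byte char (#2). Advance 4.
Byte at offset 8: 0xE0 = 11100000 → 3-byte char (#3). Advance 3.
Byte at offset 11: 0xE5 = 11100101 → 3-byte char (#4). Advance 3.
Byte at offset 14: 0xF1 = 11110001 → 4-byte char (#5). Advance 4.
Byte at offset 18: 0xEF = 11101111 → 3-byte char (#6). Advance 3.
Byte at offset 21: 0xEB = 11101011 → 3-byte char (#7). Advance 3.
Byte at offset 24: 0xF0 = 11110000 → 4-byte char (#8). Advance 4.
Byte at offset 28: 0xED = 11101101 → 3-byte char (#9). Advance 3.
Reached end at offset 31 after 9 code points.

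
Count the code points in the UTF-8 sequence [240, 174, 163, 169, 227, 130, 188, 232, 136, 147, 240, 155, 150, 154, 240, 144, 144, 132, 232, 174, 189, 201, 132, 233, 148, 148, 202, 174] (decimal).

9

Byte at offset 0: 0xF0 = 11110000 → 4-byte char (#1). Advance 4.
Byte at offset 4: 0xE3 = 11100011 → 3-byte char (#2). Advance 3.
Byte at offset 7: 0xE8 = 11101000 → 3-byte char (#3). Advance 3.
Byte at offset 10: 0xF0 = 11110000 → 4-byte char (#4). Advance 4.
Byte at offset 14: 0xF0 = 11110000 → 4-byte char (#5). Advance 4.
Byte at offset 18: 0xE8 = 11101000 → 3-byte char (#6). Advance 3.
Byte at offset 21: 0xC9 = 11001001 → 2-byte char (#7). Advance 2.
Byte at offset 23: 0xE9 = 11101001 → 3-byte char (#8). Advance 3.
Byte at offset 26: 0xCA = 11001010 → 2-byte char (#9). Advance 2.
Reached end at offset 28 after 9 code points.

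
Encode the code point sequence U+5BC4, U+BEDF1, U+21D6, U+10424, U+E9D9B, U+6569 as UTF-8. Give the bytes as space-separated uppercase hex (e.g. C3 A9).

E5 AF 84 F2 BE B7 B1 E2 87 96 F0 90 90 A4 F3 A9 B6 9B E6 95 A9

U+5BC4: 3-byte form → E5 AF 84.
U+BEDF1: 4-byte form → F2 BE B7 B1.
U+21D6: 3-byte form → E2 87 96.
U+10424: 4-byte form → F0 90 90 A4.
U+E9D9B: 4-byte form → F3 A9 B6 9B.
U+6569: 3-byte form → E6 95 A9.
Concatenated (21 bytes): E5 AF 84 F2 BE B7 B1 E2 87 96 F0 90 90 A4 F3 A9 B6 9B E6 95 A9.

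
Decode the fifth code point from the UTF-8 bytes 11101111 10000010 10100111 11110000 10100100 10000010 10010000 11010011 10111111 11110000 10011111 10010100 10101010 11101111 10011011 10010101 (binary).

Offset 0: leading byte 0xEF = 11101111 → 3-byte char #1 = EF 82 A7.
Offset 3: leading byte 0xF0 = 11110000 → 4-byte char #2 = F0 A4 82 90.
Offset 7: leading byte 0xD3 = 11010011 → 2-byte char #3 = D3 BF.
Offset 9: leading byte 0xF0 = 11110000 → 4-byte char #4 = F0 9F 94 AA.
Offset 13: leading byte 0xEF = 11101111 → 3-byte char #5 = EF 9B 95.
Leading byte 0xEF = 11101111 matches 1110xxxx → 3-byte sequence.
Byte 1: 0xEF = 11101111, payload 1111 (4 bits).
Byte 2: 0x9B = 10011011 (10xxxxxx ✓), payload 011011.
Byte 3: 0x95 = 10010101 (10xxxxxx ✓), payload 010101.
Concatenate: 1111011011010101 = 0xF6D5 (16 bits → U+F6D5).

U+F6D5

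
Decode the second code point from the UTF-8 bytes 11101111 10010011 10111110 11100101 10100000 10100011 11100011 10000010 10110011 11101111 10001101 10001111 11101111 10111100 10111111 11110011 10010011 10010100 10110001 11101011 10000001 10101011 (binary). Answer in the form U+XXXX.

Offset 0: leading byte 0xEF = 11101111 → 3-byte char #1 = EF 93 BE.
Offset 3: leading byte 0xE5 = 11100101 → 3-byte char #2 = E5 A0 A3.
Leading byte 0xE5 = 11100101 matches 1110xxxx → 3-byte sequence.
Byte 1: 0xE5 = 11100101, payload 0101 (4 bits).
Byte 2: 0xA0 = 10100000 (10xxxxxx ✓), payload 100000.
Byte 3: 0xA3 = 10100011 (10xxxxxx ✓), payload 100011.
Concatenate: 0101100000100011 = 0x5823 (16 bits → U+5823).

U+5823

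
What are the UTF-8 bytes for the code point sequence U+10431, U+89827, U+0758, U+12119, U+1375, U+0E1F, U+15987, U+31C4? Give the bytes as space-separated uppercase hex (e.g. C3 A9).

U+10431: 4-byte form → F0 90 90 B1.
U+89827: 4-byte form → F2 89 A0 A7.
U+0758: 2-byte form → DD 98.
U+12119: 4-byte form → F0 92 84 99.
U+1375: 3-byte form → E1 8D B5.
U+0E1F: 3-byte form → E0 B8 9F.
U+15987: 4-byte form → F0 95 A6 87.
U+31C4: 3-byte form → E3 87 84.
Concatenated (27 bytes): F0 90 90 B1 F2 89 A0 A7 DD 98 F0 92 84 99 E1 8D B5 E0 B8 9F F0 95 A6 87 E3 87 84.

F0 90 90 B1 F2 89 A0 A7 DD 98 F0 92 84 99 E1 8D B5 E0 B8 9F F0 95 A6 87 E3 87 84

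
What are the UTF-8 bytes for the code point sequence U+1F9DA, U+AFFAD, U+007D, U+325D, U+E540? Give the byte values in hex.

U+1F9DA: 4-byte form → F0 9F A7 9A.
U+AFFAD: 4-byte form → F2 AF BE AD.
U+007D: 1-byte form → 7D.
U+325D: 3-byte form → E3 89 9D.
U+E540: 3-byte form → EE 95 80.
Concatenated (15 bytes): F0 9F A7 9A F2 AF BE AD 7D E3 89 9D EE 95 80.

F0 9F A7 9A F2 AF BE AD 7D E3 89 9D EE 95 80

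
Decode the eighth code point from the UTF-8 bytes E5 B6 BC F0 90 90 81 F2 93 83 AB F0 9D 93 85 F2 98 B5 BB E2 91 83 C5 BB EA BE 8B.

U+AF8B

Offset 0: leading byte 0xE5 = 11100101 → 3-byte char #1 = E5 B6 BC.
Offset 3: leading byte 0xF0 = 11110000 → 4-byte char #2 = F0 90 90 81.
Offset 7: leading byte 0xF2 = 11110010 → 4-byte char #3 = F2 93 83 AB.
Offset 11: leading byte 0xF0 = 11110000 → 4-byte char #4 = F0 9D 93 85.
Offset 15: leading byte 0xF2 = 11110010 → 4-byte char #5 = F2 98 B5 BB.
Offset 19: leading byte 0xE2 = 11100010 → 3-byte char #6 = E2 91 83.
Offset 22: leading byte 0xC5 = 11000101 → 2-byte char #7 = C5 BB.
Offset 24: leading byte 0xEA = 11101010 → 3-byte char #8 = EA BE 8B.
Leading byte 0xEA = 11101010 matches 1110xxxx → 3-byte sequence.
Byte 1: 0xEA = 11101010, payload 1010 (4 bits).
Byte 2: 0xBE = 10111110 (10xxxxxx ✓), payload 111110.
Byte 3: 0x8B = 10001011 (10xxxxxx ✓), payload 001011.
Concatenate: 1010111110001011 = 0xAF8B (16 bits → U+AF8B).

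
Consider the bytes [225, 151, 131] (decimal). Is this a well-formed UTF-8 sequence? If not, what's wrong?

Leading byte 0xE1 = 11100001 → 3-byte form.
Continuation bytes 0x97=10010111, 0x83=10000011 all match 10xxxxxx.
Decoded value 0x15C3 is ≥ 0x800 (shortest form) and not a surrogate.

valid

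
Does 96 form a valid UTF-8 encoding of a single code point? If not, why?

Byte 0x96 = 10010110 has the form 10xxxxxx — a continuation byte — but there is no preceding leading byte.

invalid (continuation byte with no leading byte)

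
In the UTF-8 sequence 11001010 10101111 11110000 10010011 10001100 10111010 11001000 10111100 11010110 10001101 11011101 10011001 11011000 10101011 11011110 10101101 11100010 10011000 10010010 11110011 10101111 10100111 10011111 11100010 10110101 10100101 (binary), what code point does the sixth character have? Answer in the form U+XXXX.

U+062B

Offset 0: leading byte 0xCA = 11001010 → 2-byte char #1 = CA AF.
Offset 2: leading byte 0xF0 = 11110000 → 4-byte char #2 = F0 93 8C BA.
Offset 6: leading byte 0xC8 = 11001000 → 2-byte char #3 = C8 BC.
Offset 8: leading byte 0xD6 = 11010110 → 2-byte char #4 = D6 8D.
Offset 10: leading byte 0xDD = 11011101 → 2-byte char #5 = DD 99.
Offset 12: leading byte 0xD8 = 11011000 → 2-byte char #6 = D8 AB.
Leading byte 0xD8 = 11011000 matches 110xxxxx → 2-byte sequence.
Byte 1: 0xD8 = 11011000, payload 11000 (5 bits).
Byte 2: 0xAB = 10101011 (10xxxxxx ✓), payload 101011.
Concatenate: 11000101011 = 0x62B (11 bits → U+062B).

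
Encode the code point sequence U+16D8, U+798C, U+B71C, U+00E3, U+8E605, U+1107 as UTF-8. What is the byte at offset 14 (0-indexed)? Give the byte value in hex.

0x85

U+16D8 → 3-byte form E1 9B 98 at offsets 0–2.
U+798C → 3-byte form E7 A6 8C at offsets 3–5.
U+B71C → 3-byte form EB 9C 9C at offsets 6–8.
U+00E3 → 2-byte form C3 A3 at offsets 9–10.
U+8E605 → 4-byte form F2 8E 98 85 at offsets 11–14.
Offset 14 falls in char 5's range; it's byte 4 of F2 8E 98 85 = 0x85.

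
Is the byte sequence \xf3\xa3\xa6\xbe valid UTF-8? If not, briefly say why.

valid

Leading byte 0xF3 = 11110011 → 4-byte form.
Continuation bytes 0xA3=10100011, 0xA6=10100110, 0xBE=10111110 all match 10xxxxxx.
Decoded value 0xE39BE is ≥ 0x10000 (shortest form) and not a surrogate.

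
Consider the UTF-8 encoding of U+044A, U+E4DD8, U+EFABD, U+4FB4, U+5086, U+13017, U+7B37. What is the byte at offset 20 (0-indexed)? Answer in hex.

U+044A → 2-byte form D1 8A at offsets 0–1.
U+E4DD8 → 4-byte form F3 A4 B7 98 at offsets 2–5.
U+EFABD → 4-byte form F3 AF AA BD at offsets 6–9.
U+4FB4 → 3-byte form E4 BE B4 at offsets 10–12.
U+5086 → 3-byte form E5 82 86 at offsets 13–15.
U+13017 → 4-byte form F0 93 80 97 at offsets 16–19.
U+7B37 → 3-byte form E7 AC B7 at offsets 20–22.
Offset 20 falls in char 7's range; it's byte 1 of E7 AC B7 = 0xE7.

0xE7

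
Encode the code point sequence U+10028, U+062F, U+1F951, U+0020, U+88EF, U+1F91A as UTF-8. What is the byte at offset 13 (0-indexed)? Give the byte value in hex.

0xAF

U+10028 → 4-byte form F0 90 80 A8 at offsets 0–3.
U+062F → 2-byte form D8 AF at offsets 4–5.
U+1F951 → 4-byte form F0 9F A5 91 at offsets 6–9.
U+0020 → 1-byte form 20 at offsets 10–10.
U+88EF → 3-byte form E8 A3 AF at offsets 11–13.
Offset 13 falls in char 5's range; it's byte 3 of E8 A3 AF = 0xAF.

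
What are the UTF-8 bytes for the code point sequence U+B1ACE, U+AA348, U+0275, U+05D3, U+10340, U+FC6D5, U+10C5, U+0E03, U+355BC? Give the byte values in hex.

U+B1ACE: 4-byte form → F2 B1 AB 8E.
U+AA348: 4-byte form → F2 AA 8D 88.
U+0275: 2-byte form → C9 B5.
U+05D3: 2-byte form → D7 93.
U+10340: 4-byte form → F0 90 8D 80.
U+FC6D5: 4-byte form → F3 BC 9B 95.
U+10C5: 3-byte form → E1 83 85.
U+0E03: 3-byte form → E0 B8 83.
U+355BC: 4-byte form → F0 B5 96 BC.
Concatenated (30 bytes): F2 B1 AB 8E F2 AA 8D 88 C9 B5 D7 93 F0 90 8D 80 F3 BC 9B 95 E1 83 85 E0 B8 83 F0 B5 96 BC.

F2 B1 AB 8E F2 AA 8D 88 C9 B5 D7 93 F0 90 8D 80 F3 BC 9B 95 E1 83 85 E0 B8 83 F0 B5 96 BC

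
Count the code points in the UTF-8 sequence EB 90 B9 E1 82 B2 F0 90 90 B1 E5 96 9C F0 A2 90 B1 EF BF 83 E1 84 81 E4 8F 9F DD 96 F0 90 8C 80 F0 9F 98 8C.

11

Byte at offset 0: 0xEB = 11101011 → 3-byte char (#1). Advance 3.
Byte at offset 3: 0xE1 = 11100001 → 3-byte char (#2). Advance 3.
Byte at offset 6: 0xF0 = 11110000 → 4-byte char (#3). Advance 4.
Byte at offset 10: 0xE5 = 11100101 → 3-byte char (#4). Advance 3.
Byte at offset 13: 0xF0 = 11110000 → 4-byte char (#5). Advance 4.
Byte at offset 17: 0xEF = 11101111 → 3-byte char (#6). Advance 3.
Byte at offset 20: 0xE1 = 11100001 → 3-byte char (#7). Advance 3.
Byte at offset 23: 0xE4 = 11100100 → 3-byte char (#8). Advance 3.
Byte at offset 26: 0xDD = 11011101 → 2-byte char (#9). Advance 2.
Byte at offset 28: 0xF0 = 11110000 → 4-byte char (#10). Advance 4.
Byte at offset 32: 0xF0 = 11110000 → 4-byte char (#11). Advance 4.
Reached end at offset 36 after 11 code points.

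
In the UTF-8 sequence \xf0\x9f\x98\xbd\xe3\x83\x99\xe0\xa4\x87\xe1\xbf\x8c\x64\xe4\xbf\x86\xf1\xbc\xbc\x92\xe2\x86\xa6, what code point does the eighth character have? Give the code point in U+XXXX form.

U+21A6

Offset 0: leading byte 0xF0 = 11110000 → 4-byte char #1 = F0 9F 98 BD.
Offset 4: leading byte 0xE3 = 11100011 → 3-byte char #2 = E3 83 99.
Offset 7: leading byte 0xE0 = 11100000 → 3-byte char #3 = E0 A4 87.
Offset 10: leading byte 0xE1 = 11100001 → 3-byte char #4 = E1 BF 8C.
Offset 13: leading byte 0x64 = 01100100 → 1-byte char #5 = 64.
Offset 14: leading byte 0xE4 = 11100100 → 3-byte char #6 = E4 BF 86.
Offset 17: leading byte 0xF1 = 11110001 → 4-byte char #7 = F1 BC BC 92.
Offset 21: leading byte 0xE2 = 11100010 → 3-byte char #8 = E2 86 A6.
Leading byte 0xE2 = 11100010 matches 1110xxxx → 3-byte sequence.
Byte 1: 0xE2 = 11100010, payload 0010 (4 bits).
Byte 2: 0x86 = 10000110 (10xxxxxx ✓), payload 000110.
Byte 3: 0xA6 = 10100110 (10xxxxxx ✓), payload 100110.
Concatenate: 0010000110100110 = 0x21A6 (16 bits → U+21A6).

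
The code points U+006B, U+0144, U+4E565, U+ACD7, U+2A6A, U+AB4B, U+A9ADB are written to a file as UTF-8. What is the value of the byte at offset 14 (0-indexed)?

0xAD

U+006B → 1-byte form 6B at offsets 0–0.
U+0144 → 2-byte form C5 84 at offsets 1–2.
U+4E565 → 4-byte form F1 8E 95 A5 at offsets 3–6.
U+ACD7 → 3-byte form EA B3 97 at offsets 7–9.
U+2A6A → 3-byte form E2 A9 AA at offsets 10–12.
U+AB4B → 3-byte form EA AD 8B at offsets 13–15.
Offset 14 falls in char 6's range; it's byte 2 of EA AD 8B = 0xAD.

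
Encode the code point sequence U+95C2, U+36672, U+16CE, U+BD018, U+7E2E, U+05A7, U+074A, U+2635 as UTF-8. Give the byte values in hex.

E9 97 82 F0 B6 99 B2 E1 9B 8E F2 BD 80 98 E7 B8 AE D6 A7 DD 8A E2 98 B5

U+95C2: 3-byte form → E9 97 82.
U+36672: 4-byte form → F0 B6 99 B2.
U+16CE: 3-byte form → E1 9B 8E.
U+BD018: 4-byte form → F2 BD 80 98.
U+7E2E: 3-byte form → E7 B8 AE.
U+05A7: 2-byte form → D6 A7.
U+074A: 2-byte form → DD 8A.
U+2635: 3-byte form → E2 98 B5.
Concatenated (24 bytes): E9 97 82 F0 B6 99 B2 E1 9B 8E F2 BD 80 98 E7 B8 AE D6 A7 DD 8A E2 98 B5.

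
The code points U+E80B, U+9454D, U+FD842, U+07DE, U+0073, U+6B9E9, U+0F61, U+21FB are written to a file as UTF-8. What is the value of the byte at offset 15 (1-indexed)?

1-indexed offset 15 is 0-indexed offset 14.
U+E80B → 3-byte form EE A0 8B at offsets 0–2.
U+9454D → 4-byte form F2 94 95 8D at offsets 3–6.
U+FD842 → 4-byte form F3 BD A1 82 at offsets 7–10.
U+07DE → 2-byte form DF 9E at offsets 11–12.
U+0073 → 1-byte form 73 at offsets 13–13.
U+6B9E9 → 4-byte form F1 AB A7 A9 at offsets 14–17.
Offset 14 falls in char 6's range; it's byte 1 of F1 AB A7 A9 = 0xF1.

0xF1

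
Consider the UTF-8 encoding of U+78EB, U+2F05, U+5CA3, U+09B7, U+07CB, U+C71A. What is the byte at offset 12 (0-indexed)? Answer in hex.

0xDF

U+78EB → 3-byte form E7 A3 AB at offsets 0–2.
U+2F05 → 3-byte form E2 BC 85 at offsets 3–5.
U+5CA3 → 3-byte form E5 B2 A3 at offsets 6–8.
U+09B7 → 3-byte form E0 A6 B7 at offsets 9–11.
U+07CB → 2-byte form DF 8B at offsets 12–13.
Offset 12 falls in char 5's range; it's byte 1 of DF 8B = 0xDF.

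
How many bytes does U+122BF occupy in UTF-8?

U+122BF = 0x122BF. UTF-8 uses 1 byte below 0x80, 2 below 0x800, 3 below 0x10000, 4 up to 0x10FFFF. 0x122BF is in U+10000–U+10FFFF → 4 bytes.

4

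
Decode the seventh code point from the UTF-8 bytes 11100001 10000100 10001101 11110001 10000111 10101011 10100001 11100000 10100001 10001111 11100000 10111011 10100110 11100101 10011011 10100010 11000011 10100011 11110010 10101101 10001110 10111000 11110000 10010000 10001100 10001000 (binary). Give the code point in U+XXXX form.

Offset 0: leading byte 0xE1 = 11100001 → 3-byte char #1 = E1 84 8D.
Offset 3: leading byte 0xF1 = 11110001 → 4-byte char #2 = F1 87 AB A1.
Offset 7: leading byte 0xE0 = 11100000 → 3-byte char #3 = E0 A1 8F.
Offset 10: leading byte 0xE0 = 11100000 → 3-byte char #4 = E0 BB A6.
Offset 13: leading byte 0xE5 = 11100101 → 3-byte char #5 = E5 9B A2.
Offset 16: leading byte 0xC3 = 11000011 → 2-byte char #6 = C3 A3.
Offset 18: leading byte 0xF2 = 11110010 → 4-byte char #7 = F2 AD 8E B8.
Leading byte 0xF2 = 11110010 matches 11110xxx → 4-byte sequence.
Byte 1: 0xF2 = 11110010, payload 010 (3 bits).
Byte 2: 0xAD = 10101101 (10xxxxxx ✓), payload 101101.
Byte 3: 0x8E = 10001110 (10xxxxxx ✓), payload 001110.
Byte 4: 0xB8 = 10111000 (10xxxxxx ✓), payload 111000.
Concatenate: 010101101001110111000 = 0xAD3B8 (21 bits → U+AD3B8).

U+AD3B8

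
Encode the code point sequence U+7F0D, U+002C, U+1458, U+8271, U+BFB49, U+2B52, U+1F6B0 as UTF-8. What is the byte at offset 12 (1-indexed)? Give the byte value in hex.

1-indexed offset 12 is 0-indexed offset 11.
U+7F0D → 3-byte form E7 BC 8D at offsets 0–2.
U+002C → 1-byte form 2C at offsets 3–3.
U+1458 → 3-byte form E1 91 98 at offsets 4–6.
U+8271 → 3-byte form E8 89 B1 at offsets 7–9.
U+BFB49 → 4-byte form F2 BF AD 89 at offsets 10–13.
Offset 11 falls in char 5's range; it's byte 2 of F2 BF AD 89 = 0xBF.

0xBF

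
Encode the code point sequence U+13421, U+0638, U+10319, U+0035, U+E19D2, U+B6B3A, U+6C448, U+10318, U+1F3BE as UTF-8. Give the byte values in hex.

F0 93 90 A1 D8 B8 F0 90 8C 99 35 F3 A1 A7 92 F2 B6 AC BA F1 AC 91 88 F0 90 8C 98 F0 9F 8E BE

U+13421: 4-byte form → F0 93 90 A1.
U+0638: 2-byte form → D8 B8.
U+10319: 4-byte form → F0 90 8C 99.
U+0035: 1-byte form → 35.
U+E19D2: 4-byte form → F3 A1 A7 92.
U+B6B3A: 4-byte form → F2 B6 AC BA.
U+6C448: 4-byte form → F1 AC 91 88.
U+10318: 4-byte form → F0 90 8C 98.
U+1F3BE: 4-byte form → F0 9F 8E BE.
Concatenated (31 bytes): F0 93 90 A1 D8 B8 F0 90 8C 99 35 F3 A1 A7 92 F2 B6 AC BA F1 AC 91 88 F0 90 8C 98 F0 9F 8E BE.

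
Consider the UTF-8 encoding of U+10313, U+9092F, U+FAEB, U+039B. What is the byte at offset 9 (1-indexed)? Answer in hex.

1-indexed offset 9 is 0-indexed offset 8.
U+10313 → 4-byte form F0 90 8C 93 at offsets 0–3.
U+9092F → 4-byte form F2 90 A4 AF at offsets 4–7.
U+FAEB → 3-byte form EF AB AB at offsets 8–10.
Offset 8 falls in char 3's range; it's byte 1 of EF AB AB = 0xEF.

0xEF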